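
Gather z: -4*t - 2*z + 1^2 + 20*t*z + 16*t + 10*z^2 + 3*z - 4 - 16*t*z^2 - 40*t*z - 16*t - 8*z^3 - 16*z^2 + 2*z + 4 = -4*t - 8*z^3 + z^2*(-16*t - 6) + z*(3 - 20*t) + 1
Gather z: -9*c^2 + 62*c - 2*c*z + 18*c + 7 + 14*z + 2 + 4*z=-9*c^2 + 80*c + z*(18 - 2*c) + 9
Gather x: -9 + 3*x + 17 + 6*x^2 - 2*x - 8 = 6*x^2 + x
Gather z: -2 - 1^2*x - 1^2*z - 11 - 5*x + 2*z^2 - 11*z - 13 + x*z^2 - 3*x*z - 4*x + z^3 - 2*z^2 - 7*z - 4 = x*z^2 - 10*x + z^3 + z*(-3*x - 19) - 30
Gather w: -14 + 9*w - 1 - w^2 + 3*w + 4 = -w^2 + 12*w - 11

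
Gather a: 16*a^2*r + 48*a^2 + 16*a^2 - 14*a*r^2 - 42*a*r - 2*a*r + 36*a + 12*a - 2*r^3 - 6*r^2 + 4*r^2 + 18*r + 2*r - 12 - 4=a^2*(16*r + 64) + a*(-14*r^2 - 44*r + 48) - 2*r^3 - 2*r^2 + 20*r - 16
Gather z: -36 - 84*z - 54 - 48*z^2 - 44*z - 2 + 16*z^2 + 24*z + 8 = -32*z^2 - 104*z - 84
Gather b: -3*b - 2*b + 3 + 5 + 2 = 10 - 5*b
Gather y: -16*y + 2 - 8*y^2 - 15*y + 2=-8*y^2 - 31*y + 4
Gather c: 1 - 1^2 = 0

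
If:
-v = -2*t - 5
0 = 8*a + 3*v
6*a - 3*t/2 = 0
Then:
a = -15/32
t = -15/8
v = 5/4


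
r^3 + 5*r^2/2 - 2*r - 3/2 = (r - 1)*(r + 1/2)*(r + 3)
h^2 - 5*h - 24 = (h - 8)*(h + 3)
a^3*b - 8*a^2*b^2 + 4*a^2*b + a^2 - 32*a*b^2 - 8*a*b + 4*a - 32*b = (a + 4)*(a - 8*b)*(a*b + 1)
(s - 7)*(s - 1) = s^2 - 8*s + 7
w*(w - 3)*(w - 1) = w^3 - 4*w^2 + 3*w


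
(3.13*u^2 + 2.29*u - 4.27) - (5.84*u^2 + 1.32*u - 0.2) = -2.71*u^2 + 0.97*u - 4.07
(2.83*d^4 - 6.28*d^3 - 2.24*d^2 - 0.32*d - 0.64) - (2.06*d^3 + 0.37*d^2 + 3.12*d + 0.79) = 2.83*d^4 - 8.34*d^3 - 2.61*d^2 - 3.44*d - 1.43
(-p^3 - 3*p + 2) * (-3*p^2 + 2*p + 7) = 3*p^5 - 2*p^4 + 2*p^3 - 12*p^2 - 17*p + 14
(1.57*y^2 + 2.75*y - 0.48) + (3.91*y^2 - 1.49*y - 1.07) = 5.48*y^2 + 1.26*y - 1.55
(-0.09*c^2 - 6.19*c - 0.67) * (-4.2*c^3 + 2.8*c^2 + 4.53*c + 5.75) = 0.378*c^5 + 25.746*c^4 - 14.9257*c^3 - 30.4342*c^2 - 38.6276*c - 3.8525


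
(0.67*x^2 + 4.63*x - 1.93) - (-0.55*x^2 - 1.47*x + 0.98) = 1.22*x^2 + 6.1*x - 2.91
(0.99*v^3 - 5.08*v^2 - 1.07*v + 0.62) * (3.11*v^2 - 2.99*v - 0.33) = 3.0789*v^5 - 18.7589*v^4 + 11.5348*v^3 + 6.8039*v^2 - 1.5007*v - 0.2046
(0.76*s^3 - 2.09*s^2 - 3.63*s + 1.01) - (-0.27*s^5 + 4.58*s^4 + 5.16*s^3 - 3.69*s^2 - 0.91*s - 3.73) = 0.27*s^5 - 4.58*s^4 - 4.4*s^3 + 1.6*s^2 - 2.72*s + 4.74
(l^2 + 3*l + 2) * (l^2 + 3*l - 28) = l^4 + 6*l^3 - 17*l^2 - 78*l - 56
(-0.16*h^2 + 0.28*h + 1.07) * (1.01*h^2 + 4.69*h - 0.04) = -0.1616*h^4 - 0.4676*h^3 + 2.4003*h^2 + 5.0071*h - 0.0428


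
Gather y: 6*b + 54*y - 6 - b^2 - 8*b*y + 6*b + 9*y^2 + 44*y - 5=-b^2 + 12*b + 9*y^2 + y*(98 - 8*b) - 11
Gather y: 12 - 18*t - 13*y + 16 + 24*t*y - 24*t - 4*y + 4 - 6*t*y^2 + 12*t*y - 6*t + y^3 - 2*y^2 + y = -48*t + y^3 + y^2*(-6*t - 2) + y*(36*t - 16) + 32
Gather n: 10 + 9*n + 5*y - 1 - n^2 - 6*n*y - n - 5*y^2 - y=-n^2 + n*(8 - 6*y) - 5*y^2 + 4*y + 9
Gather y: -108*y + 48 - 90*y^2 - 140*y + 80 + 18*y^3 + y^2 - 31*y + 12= 18*y^3 - 89*y^2 - 279*y + 140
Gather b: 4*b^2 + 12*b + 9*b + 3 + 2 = 4*b^2 + 21*b + 5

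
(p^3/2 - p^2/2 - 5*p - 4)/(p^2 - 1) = (p^2/2 - p - 4)/(p - 1)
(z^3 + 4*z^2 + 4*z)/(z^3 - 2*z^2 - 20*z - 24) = z/(z - 6)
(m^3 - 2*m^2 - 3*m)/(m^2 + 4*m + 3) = m*(m - 3)/(m + 3)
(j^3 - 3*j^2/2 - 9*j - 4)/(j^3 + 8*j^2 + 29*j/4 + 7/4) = 2*(j^2 - 2*j - 8)/(2*j^2 + 15*j + 7)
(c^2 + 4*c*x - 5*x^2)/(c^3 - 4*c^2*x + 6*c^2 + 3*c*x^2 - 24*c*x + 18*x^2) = (-c - 5*x)/(-c^2 + 3*c*x - 6*c + 18*x)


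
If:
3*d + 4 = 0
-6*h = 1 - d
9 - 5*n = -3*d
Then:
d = -4/3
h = -7/18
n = 1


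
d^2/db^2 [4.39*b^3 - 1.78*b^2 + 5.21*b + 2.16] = 26.34*b - 3.56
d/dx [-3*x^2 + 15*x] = 15 - 6*x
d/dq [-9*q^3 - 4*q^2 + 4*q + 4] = -27*q^2 - 8*q + 4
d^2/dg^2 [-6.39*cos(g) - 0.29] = 6.39*cos(g)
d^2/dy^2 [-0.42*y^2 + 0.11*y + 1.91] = -0.840000000000000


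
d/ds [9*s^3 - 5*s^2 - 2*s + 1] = 27*s^2 - 10*s - 2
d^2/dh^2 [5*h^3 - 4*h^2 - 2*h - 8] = 30*h - 8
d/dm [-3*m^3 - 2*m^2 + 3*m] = -9*m^2 - 4*m + 3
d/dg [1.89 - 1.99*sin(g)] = -1.99*cos(g)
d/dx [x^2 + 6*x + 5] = 2*x + 6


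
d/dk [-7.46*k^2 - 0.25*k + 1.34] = -14.92*k - 0.25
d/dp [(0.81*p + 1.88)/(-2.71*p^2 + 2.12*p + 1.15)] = (2.1951*p^2 + 10.1896*p - 3.0541)/(7.3441*p^4 - 11.4904*p^3 - 1.7386*p^2 + 4.876*p + 1.3225)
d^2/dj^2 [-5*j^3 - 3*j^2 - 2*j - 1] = -30*j - 6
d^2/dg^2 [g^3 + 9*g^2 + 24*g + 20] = 6*g + 18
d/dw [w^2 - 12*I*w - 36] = 2*w - 12*I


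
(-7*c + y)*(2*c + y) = -14*c^2 - 5*c*y + y^2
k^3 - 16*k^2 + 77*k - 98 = (k - 7)^2*(k - 2)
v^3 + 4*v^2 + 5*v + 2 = (v + 1)^2*(v + 2)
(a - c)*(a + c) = a^2 - c^2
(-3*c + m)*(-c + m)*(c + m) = 3*c^3 - c^2*m - 3*c*m^2 + m^3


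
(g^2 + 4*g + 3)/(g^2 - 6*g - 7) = (g + 3)/(g - 7)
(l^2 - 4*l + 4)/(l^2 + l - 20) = (l^2 - 4*l + 4)/(l^2 + l - 20)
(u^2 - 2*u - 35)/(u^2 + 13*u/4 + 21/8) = 8*(u^2 - 2*u - 35)/(8*u^2 + 26*u + 21)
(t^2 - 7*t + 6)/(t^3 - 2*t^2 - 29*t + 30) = 1/(t + 5)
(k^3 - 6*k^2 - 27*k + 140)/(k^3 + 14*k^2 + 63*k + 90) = (k^2 - 11*k + 28)/(k^2 + 9*k + 18)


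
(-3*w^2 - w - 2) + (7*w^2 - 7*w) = 4*w^2 - 8*w - 2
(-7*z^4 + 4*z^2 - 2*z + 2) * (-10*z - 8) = 70*z^5 + 56*z^4 - 40*z^3 - 12*z^2 - 4*z - 16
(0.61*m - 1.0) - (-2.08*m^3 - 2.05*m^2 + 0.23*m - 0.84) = 2.08*m^3 + 2.05*m^2 + 0.38*m - 0.16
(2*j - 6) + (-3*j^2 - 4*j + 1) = -3*j^2 - 2*j - 5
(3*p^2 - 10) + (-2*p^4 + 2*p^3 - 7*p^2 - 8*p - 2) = -2*p^4 + 2*p^3 - 4*p^2 - 8*p - 12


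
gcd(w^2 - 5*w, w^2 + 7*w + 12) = 1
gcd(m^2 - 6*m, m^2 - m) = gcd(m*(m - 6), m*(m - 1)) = m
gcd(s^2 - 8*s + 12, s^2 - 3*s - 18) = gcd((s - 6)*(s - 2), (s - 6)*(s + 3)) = s - 6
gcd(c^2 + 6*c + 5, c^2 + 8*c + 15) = c + 5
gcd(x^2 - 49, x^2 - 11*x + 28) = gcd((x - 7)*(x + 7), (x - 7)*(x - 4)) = x - 7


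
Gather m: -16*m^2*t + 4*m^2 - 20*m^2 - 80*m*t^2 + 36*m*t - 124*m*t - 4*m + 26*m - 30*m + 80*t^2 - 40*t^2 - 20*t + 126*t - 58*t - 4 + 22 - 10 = m^2*(-16*t - 16) + m*(-80*t^2 - 88*t - 8) + 40*t^2 + 48*t + 8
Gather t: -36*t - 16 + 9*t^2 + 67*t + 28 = 9*t^2 + 31*t + 12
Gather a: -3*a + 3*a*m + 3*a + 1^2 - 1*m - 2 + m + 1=3*a*m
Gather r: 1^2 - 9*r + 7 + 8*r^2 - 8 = 8*r^2 - 9*r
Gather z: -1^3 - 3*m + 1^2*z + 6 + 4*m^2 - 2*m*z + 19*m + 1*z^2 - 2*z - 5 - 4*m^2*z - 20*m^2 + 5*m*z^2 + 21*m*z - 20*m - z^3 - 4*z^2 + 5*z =-16*m^2 - 4*m - z^3 + z^2*(5*m - 3) + z*(-4*m^2 + 19*m + 4)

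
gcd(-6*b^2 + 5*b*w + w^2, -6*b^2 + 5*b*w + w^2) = -6*b^2 + 5*b*w + w^2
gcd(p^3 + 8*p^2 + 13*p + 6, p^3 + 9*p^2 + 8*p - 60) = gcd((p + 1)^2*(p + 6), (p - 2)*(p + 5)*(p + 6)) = p + 6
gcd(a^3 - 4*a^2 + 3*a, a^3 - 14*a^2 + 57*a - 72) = a - 3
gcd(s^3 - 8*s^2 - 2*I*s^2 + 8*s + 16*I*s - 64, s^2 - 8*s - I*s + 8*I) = s - 8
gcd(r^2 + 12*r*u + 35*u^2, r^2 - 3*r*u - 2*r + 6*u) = 1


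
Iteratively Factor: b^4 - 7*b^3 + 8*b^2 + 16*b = (b - 4)*(b^3 - 3*b^2 - 4*b) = b*(b - 4)*(b^2 - 3*b - 4) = b*(b - 4)*(b + 1)*(b - 4)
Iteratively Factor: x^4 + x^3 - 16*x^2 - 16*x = (x - 4)*(x^3 + 5*x^2 + 4*x) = (x - 4)*(x + 1)*(x^2 + 4*x) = x*(x - 4)*(x + 1)*(x + 4)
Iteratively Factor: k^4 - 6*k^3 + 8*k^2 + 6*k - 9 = (k - 3)*(k^3 - 3*k^2 - k + 3) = (k - 3)*(k - 1)*(k^2 - 2*k - 3) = (k - 3)*(k - 1)*(k + 1)*(k - 3)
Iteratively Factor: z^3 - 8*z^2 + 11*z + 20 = (z - 5)*(z^2 - 3*z - 4) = (z - 5)*(z - 4)*(z + 1)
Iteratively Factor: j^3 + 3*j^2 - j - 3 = (j - 1)*(j^2 + 4*j + 3) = (j - 1)*(j + 3)*(j + 1)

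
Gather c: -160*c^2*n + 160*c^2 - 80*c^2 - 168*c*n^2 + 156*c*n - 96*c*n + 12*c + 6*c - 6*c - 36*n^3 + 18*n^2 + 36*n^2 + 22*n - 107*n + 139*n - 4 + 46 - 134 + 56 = c^2*(80 - 160*n) + c*(-168*n^2 + 60*n + 12) - 36*n^3 + 54*n^2 + 54*n - 36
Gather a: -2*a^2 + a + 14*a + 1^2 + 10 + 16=-2*a^2 + 15*a + 27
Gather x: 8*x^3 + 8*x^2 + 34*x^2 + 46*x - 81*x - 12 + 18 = 8*x^3 + 42*x^2 - 35*x + 6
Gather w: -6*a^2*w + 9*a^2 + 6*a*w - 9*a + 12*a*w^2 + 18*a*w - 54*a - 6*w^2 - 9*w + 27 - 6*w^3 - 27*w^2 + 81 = 9*a^2 - 63*a - 6*w^3 + w^2*(12*a - 33) + w*(-6*a^2 + 24*a - 9) + 108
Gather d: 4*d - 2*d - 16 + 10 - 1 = 2*d - 7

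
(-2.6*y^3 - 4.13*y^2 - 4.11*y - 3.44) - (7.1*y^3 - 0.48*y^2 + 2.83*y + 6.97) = -9.7*y^3 - 3.65*y^2 - 6.94*y - 10.41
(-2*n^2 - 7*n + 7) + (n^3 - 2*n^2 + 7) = n^3 - 4*n^2 - 7*n + 14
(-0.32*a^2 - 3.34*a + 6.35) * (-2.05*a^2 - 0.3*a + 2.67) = 0.656*a^4 + 6.943*a^3 - 12.8699*a^2 - 10.8228*a + 16.9545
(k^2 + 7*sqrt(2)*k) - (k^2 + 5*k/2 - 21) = -5*k/2 + 7*sqrt(2)*k + 21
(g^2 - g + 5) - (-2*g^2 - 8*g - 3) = 3*g^2 + 7*g + 8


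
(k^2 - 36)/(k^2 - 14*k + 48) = (k + 6)/(k - 8)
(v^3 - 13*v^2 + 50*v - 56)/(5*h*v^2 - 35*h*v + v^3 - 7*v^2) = (v^2 - 6*v + 8)/(v*(5*h + v))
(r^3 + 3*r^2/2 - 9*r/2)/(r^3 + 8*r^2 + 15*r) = (r - 3/2)/(r + 5)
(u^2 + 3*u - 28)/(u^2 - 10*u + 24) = (u + 7)/(u - 6)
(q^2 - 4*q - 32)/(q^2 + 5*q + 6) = (q^2 - 4*q - 32)/(q^2 + 5*q + 6)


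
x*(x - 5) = x^2 - 5*x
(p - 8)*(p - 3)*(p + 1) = p^3 - 10*p^2 + 13*p + 24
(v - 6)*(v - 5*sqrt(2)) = v^2 - 5*sqrt(2)*v - 6*v + 30*sqrt(2)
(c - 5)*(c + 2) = c^2 - 3*c - 10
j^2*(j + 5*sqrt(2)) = j^3 + 5*sqrt(2)*j^2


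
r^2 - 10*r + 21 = (r - 7)*(r - 3)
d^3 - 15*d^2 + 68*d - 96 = (d - 8)*(d - 4)*(d - 3)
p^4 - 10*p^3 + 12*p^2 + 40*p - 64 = (p - 8)*(p - 2)^2*(p + 2)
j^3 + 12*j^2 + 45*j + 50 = (j + 2)*(j + 5)^2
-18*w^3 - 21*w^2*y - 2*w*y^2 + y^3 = (-6*w + y)*(w + y)*(3*w + y)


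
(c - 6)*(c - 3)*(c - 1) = c^3 - 10*c^2 + 27*c - 18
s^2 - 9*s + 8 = (s - 8)*(s - 1)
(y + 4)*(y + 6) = y^2 + 10*y + 24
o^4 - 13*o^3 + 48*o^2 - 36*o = o*(o - 6)^2*(o - 1)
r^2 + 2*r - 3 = (r - 1)*(r + 3)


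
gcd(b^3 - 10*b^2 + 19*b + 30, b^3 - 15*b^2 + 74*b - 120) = b^2 - 11*b + 30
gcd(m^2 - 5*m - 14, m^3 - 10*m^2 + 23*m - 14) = m - 7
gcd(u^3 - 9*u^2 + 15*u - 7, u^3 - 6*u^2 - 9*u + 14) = u^2 - 8*u + 7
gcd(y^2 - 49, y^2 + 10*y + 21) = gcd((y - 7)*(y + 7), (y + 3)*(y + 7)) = y + 7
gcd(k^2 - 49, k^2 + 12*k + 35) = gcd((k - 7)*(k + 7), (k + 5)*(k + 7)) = k + 7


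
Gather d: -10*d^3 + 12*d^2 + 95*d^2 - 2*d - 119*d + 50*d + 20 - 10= -10*d^3 + 107*d^2 - 71*d + 10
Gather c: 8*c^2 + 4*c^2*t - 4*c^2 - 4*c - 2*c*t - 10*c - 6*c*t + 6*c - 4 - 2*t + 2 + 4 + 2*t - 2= c^2*(4*t + 4) + c*(-8*t - 8)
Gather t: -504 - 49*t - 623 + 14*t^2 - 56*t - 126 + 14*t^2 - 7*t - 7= 28*t^2 - 112*t - 1260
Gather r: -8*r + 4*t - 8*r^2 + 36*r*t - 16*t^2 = -8*r^2 + r*(36*t - 8) - 16*t^2 + 4*t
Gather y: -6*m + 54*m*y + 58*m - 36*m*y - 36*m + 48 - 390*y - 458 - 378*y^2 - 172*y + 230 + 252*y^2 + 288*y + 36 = 16*m - 126*y^2 + y*(18*m - 274) - 144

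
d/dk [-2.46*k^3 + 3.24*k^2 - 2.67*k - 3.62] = -7.38*k^2 + 6.48*k - 2.67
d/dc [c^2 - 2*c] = 2*c - 2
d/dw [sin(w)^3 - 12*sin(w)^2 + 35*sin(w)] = (3*sin(w)^2 - 24*sin(w) + 35)*cos(w)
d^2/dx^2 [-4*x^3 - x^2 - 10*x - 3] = -24*x - 2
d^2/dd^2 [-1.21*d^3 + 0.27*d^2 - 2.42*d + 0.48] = 0.54 - 7.26*d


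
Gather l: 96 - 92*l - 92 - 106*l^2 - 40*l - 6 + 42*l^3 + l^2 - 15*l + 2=42*l^3 - 105*l^2 - 147*l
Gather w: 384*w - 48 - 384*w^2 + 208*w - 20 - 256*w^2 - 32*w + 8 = -640*w^2 + 560*w - 60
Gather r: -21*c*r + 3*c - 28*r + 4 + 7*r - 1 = 3*c + r*(-21*c - 21) + 3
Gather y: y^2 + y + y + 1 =y^2 + 2*y + 1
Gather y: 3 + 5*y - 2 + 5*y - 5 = 10*y - 4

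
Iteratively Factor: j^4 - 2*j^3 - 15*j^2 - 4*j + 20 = (j - 1)*(j^3 - j^2 - 16*j - 20) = (j - 1)*(j + 2)*(j^2 - 3*j - 10) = (j - 5)*(j - 1)*(j + 2)*(j + 2)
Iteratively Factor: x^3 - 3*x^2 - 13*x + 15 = (x + 3)*(x^2 - 6*x + 5) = (x - 1)*(x + 3)*(x - 5)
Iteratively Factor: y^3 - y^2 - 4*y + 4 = (y - 2)*(y^2 + y - 2) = (y - 2)*(y + 2)*(y - 1)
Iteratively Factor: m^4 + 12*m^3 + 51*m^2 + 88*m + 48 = (m + 4)*(m^3 + 8*m^2 + 19*m + 12) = (m + 4)^2*(m^2 + 4*m + 3) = (m + 3)*(m + 4)^2*(m + 1)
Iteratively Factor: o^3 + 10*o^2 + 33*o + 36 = (o + 3)*(o^2 + 7*o + 12) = (o + 3)*(o + 4)*(o + 3)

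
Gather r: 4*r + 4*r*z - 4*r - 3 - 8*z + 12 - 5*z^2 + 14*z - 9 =4*r*z - 5*z^2 + 6*z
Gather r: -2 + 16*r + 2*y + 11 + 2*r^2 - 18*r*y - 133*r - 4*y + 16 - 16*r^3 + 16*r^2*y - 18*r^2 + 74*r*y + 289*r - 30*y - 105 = -16*r^3 + r^2*(16*y - 16) + r*(56*y + 172) - 32*y - 80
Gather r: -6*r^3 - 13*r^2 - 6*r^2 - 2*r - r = -6*r^3 - 19*r^2 - 3*r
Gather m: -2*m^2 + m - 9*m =-2*m^2 - 8*m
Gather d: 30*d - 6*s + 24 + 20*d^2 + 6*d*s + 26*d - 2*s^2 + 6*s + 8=20*d^2 + d*(6*s + 56) - 2*s^2 + 32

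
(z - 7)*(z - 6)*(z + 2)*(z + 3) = z^4 - 8*z^3 - 17*z^2 + 132*z + 252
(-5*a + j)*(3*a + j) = -15*a^2 - 2*a*j + j^2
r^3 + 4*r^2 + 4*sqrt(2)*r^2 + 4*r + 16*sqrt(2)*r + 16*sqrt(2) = (r + 2)^2*(r + 4*sqrt(2))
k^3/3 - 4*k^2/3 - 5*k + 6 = (k/3 + 1)*(k - 6)*(k - 1)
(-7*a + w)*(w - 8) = -7*a*w + 56*a + w^2 - 8*w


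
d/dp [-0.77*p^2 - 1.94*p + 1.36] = -1.54*p - 1.94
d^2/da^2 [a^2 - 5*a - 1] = 2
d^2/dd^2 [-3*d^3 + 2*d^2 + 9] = 4 - 18*d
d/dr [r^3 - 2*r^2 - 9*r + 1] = 3*r^2 - 4*r - 9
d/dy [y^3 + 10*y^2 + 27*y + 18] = 3*y^2 + 20*y + 27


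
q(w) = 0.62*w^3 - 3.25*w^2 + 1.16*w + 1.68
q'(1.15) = -3.86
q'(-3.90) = 54.80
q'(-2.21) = 24.61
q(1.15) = -0.34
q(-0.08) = 1.57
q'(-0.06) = 1.56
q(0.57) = 1.40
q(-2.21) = -23.45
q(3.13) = -7.52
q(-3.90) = -89.05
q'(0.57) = -1.94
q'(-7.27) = 146.72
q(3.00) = -7.35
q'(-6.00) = 107.12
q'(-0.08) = 1.69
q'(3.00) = -1.60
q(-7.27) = -416.75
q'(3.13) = -0.96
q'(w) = 1.86*w^2 - 6.5*w + 1.16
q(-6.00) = -256.20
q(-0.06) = 1.60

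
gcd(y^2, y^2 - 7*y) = y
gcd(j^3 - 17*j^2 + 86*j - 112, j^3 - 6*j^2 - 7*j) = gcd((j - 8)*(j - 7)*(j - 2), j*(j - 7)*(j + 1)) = j - 7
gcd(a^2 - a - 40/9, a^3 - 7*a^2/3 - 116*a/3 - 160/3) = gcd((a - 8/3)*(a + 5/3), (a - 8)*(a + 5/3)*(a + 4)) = a + 5/3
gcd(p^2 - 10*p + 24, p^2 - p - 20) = 1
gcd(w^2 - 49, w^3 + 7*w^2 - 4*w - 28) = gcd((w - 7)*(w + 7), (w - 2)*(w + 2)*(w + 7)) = w + 7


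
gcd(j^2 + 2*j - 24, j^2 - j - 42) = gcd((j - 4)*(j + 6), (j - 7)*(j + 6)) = j + 6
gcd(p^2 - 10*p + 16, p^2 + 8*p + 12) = 1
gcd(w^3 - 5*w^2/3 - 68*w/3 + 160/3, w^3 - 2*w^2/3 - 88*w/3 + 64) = w^2 - 20*w/3 + 32/3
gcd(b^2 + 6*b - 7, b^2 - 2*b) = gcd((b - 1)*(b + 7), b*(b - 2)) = 1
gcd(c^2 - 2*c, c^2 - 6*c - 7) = 1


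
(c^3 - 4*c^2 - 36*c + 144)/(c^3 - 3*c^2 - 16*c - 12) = (c^2 + 2*c - 24)/(c^2 + 3*c + 2)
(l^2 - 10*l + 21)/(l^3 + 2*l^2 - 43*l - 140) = (l - 3)/(l^2 + 9*l + 20)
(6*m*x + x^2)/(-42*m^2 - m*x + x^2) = x/(-7*m + x)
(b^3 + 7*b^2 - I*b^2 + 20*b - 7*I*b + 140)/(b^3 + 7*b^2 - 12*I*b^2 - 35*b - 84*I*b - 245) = (b + 4*I)/(b - 7*I)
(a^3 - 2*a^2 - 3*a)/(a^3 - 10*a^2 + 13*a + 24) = a/(a - 8)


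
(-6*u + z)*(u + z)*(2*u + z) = -12*u^3 - 16*u^2*z - 3*u*z^2 + z^3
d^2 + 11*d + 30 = (d + 5)*(d + 6)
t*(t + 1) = t^2 + t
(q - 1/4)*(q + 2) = q^2 + 7*q/4 - 1/2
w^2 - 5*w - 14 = (w - 7)*(w + 2)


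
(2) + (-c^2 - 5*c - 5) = -c^2 - 5*c - 3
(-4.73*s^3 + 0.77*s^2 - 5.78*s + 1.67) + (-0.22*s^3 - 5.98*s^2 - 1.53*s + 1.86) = -4.95*s^3 - 5.21*s^2 - 7.31*s + 3.53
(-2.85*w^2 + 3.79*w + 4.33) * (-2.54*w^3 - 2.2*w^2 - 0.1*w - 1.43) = 7.239*w^5 - 3.3566*w^4 - 19.0512*w^3 - 5.8295*w^2 - 5.8527*w - 6.1919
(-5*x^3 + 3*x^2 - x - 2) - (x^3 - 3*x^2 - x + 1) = -6*x^3 + 6*x^2 - 3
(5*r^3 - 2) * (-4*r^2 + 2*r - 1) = -20*r^5 + 10*r^4 - 5*r^3 + 8*r^2 - 4*r + 2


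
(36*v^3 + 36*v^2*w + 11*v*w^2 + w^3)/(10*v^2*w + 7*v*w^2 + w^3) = (18*v^2 + 9*v*w + w^2)/(w*(5*v + w))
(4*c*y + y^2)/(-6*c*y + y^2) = (4*c + y)/(-6*c + y)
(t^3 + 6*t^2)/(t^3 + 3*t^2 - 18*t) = t/(t - 3)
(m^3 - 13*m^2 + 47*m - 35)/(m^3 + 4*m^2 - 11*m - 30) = (m^3 - 13*m^2 + 47*m - 35)/(m^3 + 4*m^2 - 11*m - 30)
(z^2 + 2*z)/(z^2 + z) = (z + 2)/(z + 1)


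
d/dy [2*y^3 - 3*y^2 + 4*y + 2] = 6*y^2 - 6*y + 4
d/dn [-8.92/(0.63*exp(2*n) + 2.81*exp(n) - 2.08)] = (11.2392*exp(n) + 25.0652)*exp(n)/(0.63*exp(2*n) + 2.81*exp(n) - 2.08)^2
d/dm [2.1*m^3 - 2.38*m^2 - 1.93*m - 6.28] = 6.3*m^2 - 4.76*m - 1.93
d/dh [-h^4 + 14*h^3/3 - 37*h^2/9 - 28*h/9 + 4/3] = -4*h^3 + 14*h^2 - 74*h/9 - 28/9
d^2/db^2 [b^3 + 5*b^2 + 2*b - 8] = 6*b + 10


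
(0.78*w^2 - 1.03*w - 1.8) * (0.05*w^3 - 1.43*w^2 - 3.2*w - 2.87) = 0.039*w^5 - 1.1669*w^4 - 1.1131*w^3 + 3.6314*w^2 + 8.7161*w + 5.166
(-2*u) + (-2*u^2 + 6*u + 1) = -2*u^2 + 4*u + 1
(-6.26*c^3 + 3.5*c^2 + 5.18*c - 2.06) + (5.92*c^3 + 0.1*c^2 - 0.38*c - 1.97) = -0.34*c^3 + 3.6*c^2 + 4.8*c - 4.03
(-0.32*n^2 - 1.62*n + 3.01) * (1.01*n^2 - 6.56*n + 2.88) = -0.3232*n^4 + 0.463*n^3 + 12.7457*n^2 - 24.4112*n + 8.6688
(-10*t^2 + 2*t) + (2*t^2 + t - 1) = -8*t^2 + 3*t - 1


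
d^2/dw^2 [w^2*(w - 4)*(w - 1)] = 12*w^2 - 30*w + 8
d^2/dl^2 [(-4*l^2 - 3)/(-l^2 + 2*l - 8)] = 2*(8*l^3 - 87*l^2 - 18*l + 244)/(l^6 - 6*l^5 + 36*l^4 - 104*l^3 + 288*l^2 - 384*l + 512)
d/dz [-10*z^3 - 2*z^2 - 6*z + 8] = -30*z^2 - 4*z - 6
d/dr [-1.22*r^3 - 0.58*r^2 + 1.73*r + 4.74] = -3.66*r^2 - 1.16*r + 1.73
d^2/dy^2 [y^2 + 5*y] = 2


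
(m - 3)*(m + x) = m^2 + m*x - 3*m - 3*x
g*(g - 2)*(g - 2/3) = g^3 - 8*g^2/3 + 4*g/3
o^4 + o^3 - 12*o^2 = o^2*(o - 3)*(o + 4)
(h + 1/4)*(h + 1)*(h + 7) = h^3 + 33*h^2/4 + 9*h + 7/4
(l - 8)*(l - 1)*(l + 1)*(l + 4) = l^4 - 4*l^3 - 33*l^2 + 4*l + 32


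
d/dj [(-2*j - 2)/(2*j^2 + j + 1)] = 4*j*(j + 2)/(4*j^4 + 4*j^3 + 5*j^2 + 2*j + 1)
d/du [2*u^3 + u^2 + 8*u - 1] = 6*u^2 + 2*u + 8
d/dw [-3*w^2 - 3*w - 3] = -6*w - 3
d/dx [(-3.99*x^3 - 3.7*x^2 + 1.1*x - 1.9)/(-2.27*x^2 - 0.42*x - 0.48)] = (9.0573*x^4 + 3.3516*x^3 + 9.7966*x^2 - 5.074*x - 1.326)/(5.1529*x^4 + 1.9068*x^3 + 2.3556*x^2 + 0.4032*x + 0.2304)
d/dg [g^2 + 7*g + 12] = 2*g + 7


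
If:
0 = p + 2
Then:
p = -2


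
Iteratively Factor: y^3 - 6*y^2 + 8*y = (y - 4)*(y^2 - 2*y) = y*(y - 4)*(y - 2)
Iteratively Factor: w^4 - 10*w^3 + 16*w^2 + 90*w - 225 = (w - 3)*(w^3 - 7*w^2 - 5*w + 75) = (w - 5)*(w - 3)*(w^2 - 2*w - 15) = (w - 5)^2*(w - 3)*(w + 3)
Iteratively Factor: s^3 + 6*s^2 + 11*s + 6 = (s + 2)*(s^2 + 4*s + 3) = (s + 1)*(s + 2)*(s + 3)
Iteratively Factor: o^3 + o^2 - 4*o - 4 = (o + 1)*(o^2 - 4) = (o - 2)*(o + 1)*(o + 2)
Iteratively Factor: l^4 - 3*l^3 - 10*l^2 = (l - 5)*(l^3 + 2*l^2) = l*(l - 5)*(l^2 + 2*l) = l^2*(l - 5)*(l + 2)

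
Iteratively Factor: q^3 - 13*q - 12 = (q + 3)*(q^2 - 3*q - 4) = (q + 1)*(q + 3)*(q - 4)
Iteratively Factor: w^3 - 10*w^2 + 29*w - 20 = (w - 5)*(w^2 - 5*w + 4) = (w - 5)*(w - 4)*(w - 1)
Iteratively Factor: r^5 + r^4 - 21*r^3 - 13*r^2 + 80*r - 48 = (r + 3)*(r^4 - 2*r^3 - 15*r^2 + 32*r - 16) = (r - 4)*(r + 3)*(r^3 + 2*r^2 - 7*r + 4) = (r - 4)*(r + 3)*(r + 4)*(r^2 - 2*r + 1) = (r - 4)*(r - 1)*(r + 3)*(r + 4)*(r - 1)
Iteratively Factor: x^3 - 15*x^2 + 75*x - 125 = (x - 5)*(x^2 - 10*x + 25) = (x - 5)^2*(x - 5)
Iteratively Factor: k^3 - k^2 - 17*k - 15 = (k + 1)*(k^2 - 2*k - 15) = (k - 5)*(k + 1)*(k + 3)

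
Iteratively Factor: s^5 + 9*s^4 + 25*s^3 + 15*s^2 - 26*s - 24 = (s - 1)*(s^4 + 10*s^3 + 35*s^2 + 50*s + 24) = (s - 1)*(s + 1)*(s^3 + 9*s^2 + 26*s + 24) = (s - 1)*(s + 1)*(s + 4)*(s^2 + 5*s + 6) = (s - 1)*(s + 1)*(s + 2)*(s + 4)*(s + 3)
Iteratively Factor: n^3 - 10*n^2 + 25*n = (n)*(n^2 - 10*n + 25) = n*(n - 5)*(n - 5)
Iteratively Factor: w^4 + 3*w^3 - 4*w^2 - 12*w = (w)*(w^3 + 3*w^2 - 4*w - 12) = w*(w - 2)*(w^2 + 5*w + 6) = w*(w - 2)*(w + 2)*(w + 3)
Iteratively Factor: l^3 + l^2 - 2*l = (l + 2)*(l^2 - l) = l*(l + 2)*(l - 1)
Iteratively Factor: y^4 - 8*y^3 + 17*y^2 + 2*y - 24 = (y - 3)*(y^3 - 5*y^2 + 2*y + 8) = (y - 3)*(y + 1)*(y^2 - 6*y + 8) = (y - 3)*(y - 2)*(y + 1)*(y - 4)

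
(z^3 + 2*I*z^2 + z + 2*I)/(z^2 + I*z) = z + I + 2/z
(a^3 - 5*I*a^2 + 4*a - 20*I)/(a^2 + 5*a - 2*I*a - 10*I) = (a^2 - 3*I*a + 10)/(a + 5)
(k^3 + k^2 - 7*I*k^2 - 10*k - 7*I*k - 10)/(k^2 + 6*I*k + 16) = (k^2 + k*(1 - 5*I) - 5*I)/(k + 8*I)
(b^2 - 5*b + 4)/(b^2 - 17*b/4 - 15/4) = 4*(-b^2 + 5*b - 4)/(-4*b^2 + 17*b + 15)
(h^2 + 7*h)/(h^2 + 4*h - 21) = h/(h - 3)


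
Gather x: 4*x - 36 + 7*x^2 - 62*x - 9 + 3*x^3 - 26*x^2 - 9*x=3*x^3 - 19*x^2 - 67*x - 45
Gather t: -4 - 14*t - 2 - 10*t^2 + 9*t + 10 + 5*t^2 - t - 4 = -5*t^2 - 6*t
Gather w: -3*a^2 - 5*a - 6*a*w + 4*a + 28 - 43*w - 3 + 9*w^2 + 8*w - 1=-3*a^2 - a + 9*w^2 + w*(-6*a - 35) + 24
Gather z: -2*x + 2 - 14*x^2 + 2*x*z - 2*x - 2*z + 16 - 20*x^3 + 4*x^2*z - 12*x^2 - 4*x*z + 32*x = -20*x^3 - 26*x^2 + 28*x + z*(4*x^2 - 2*x - 2) + 18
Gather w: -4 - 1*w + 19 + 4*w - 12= 3*w + 3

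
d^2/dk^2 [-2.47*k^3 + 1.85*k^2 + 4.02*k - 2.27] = 3.7 - 14.82*k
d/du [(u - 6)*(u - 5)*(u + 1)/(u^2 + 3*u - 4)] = (u^4 + 6*u^3 - 61*u^2 + 20*u - 166)/(u^4 + 6*u^3 + u^2 - 24*u + 16)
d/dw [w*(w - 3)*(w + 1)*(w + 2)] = 4*w^3 - 14*w - 6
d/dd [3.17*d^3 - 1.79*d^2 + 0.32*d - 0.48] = 9.51*d^2 - 3.58*d + 0.32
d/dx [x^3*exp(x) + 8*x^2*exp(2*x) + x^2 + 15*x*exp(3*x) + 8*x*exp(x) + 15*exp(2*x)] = x^3*exp(x) + 16*x^2*exp(2*x) + 3*x^2*exp(x) + 45*x*exp(3*x) + 16*x*exp(2*x) + 8*x*exp(x) + 2*x + 15*exp(3*x) + 30*exp(2*x) + 8*exp(x)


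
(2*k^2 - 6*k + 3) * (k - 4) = 2*k^3 - 14*k^2 + 27*k - 12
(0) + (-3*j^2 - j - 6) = -3*j^2 - j - 6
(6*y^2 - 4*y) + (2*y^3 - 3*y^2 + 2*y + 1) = 2*y^3 + 3*y^2 - 2*y + 1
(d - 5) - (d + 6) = -11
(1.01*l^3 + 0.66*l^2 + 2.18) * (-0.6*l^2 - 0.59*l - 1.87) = -0.606*l^5 - 0.9919*l^4 - 2.2781*l^3 - 2.5422*l^2 - 1.2862*l - 4.0766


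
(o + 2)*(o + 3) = o^2 + 5*o + 6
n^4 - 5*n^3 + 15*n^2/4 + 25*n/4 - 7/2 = (n - 7/2)*(n - 2)*(n - 1/2)*(n + 1)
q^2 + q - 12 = (q - 3)*(q + 4)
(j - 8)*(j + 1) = j^2 - 7*j - 8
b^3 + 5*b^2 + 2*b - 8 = (b - 1)*(b + 2)*(b + 4)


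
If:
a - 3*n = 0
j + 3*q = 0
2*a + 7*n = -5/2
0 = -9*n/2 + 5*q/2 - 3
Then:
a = -15/26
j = -333/130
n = -5/26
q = 111/130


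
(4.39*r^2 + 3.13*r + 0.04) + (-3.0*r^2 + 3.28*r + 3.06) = 1.39*r^2 + 6.41*r + 3.1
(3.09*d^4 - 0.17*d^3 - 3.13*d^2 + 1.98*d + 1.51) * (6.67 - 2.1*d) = -6.489*d^5 + 20.9673*d^4 + 5.4391*d^3 - 25.0351*d^2 + 10.0356*d + 10.0717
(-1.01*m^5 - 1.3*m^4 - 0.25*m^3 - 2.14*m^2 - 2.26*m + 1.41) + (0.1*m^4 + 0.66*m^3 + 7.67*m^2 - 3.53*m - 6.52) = -1.01*m^5 - 1.2*m^4 + 0.41*m^3 + 5.53*m^2 - 5.79*m - 5.11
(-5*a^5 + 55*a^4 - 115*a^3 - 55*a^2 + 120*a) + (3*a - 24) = -5*a^5 + 55*a^4 - 115*a^3 - 55*a^2 + 123*a - 24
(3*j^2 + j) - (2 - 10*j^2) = 13*j^2 + j - 2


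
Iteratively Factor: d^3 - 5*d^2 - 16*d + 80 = (d - 5)*(d^2 - 16) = (d - 5)*(d - 4)*(d + 4)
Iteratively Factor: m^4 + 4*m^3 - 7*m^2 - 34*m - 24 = (m + 1)*(m^3 + 3*m^2 - 10*m - 24) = (m + 1)*(m + 4)*(m^2 - m - 6) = (m - 3)*(m + 1)*(m + 4)*(m + 2)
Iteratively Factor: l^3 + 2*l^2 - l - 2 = (l + 1)*(l^2 + l - 2) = (l + 1)*(l + 2)*(l - 1)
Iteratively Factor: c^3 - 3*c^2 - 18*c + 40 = (c + 4)*(c^2 - 7*c + 10) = (c - 5)*(c + 4)*(c - 2)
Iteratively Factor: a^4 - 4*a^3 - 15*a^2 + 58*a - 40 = (a - 1)*(a^3 - 3*a^2 - 18*a + 40) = (a - 5)*(a - 1)*(a^2 + 2*a - 8) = (a - 5)*(a - 2)*(a - 1)*(a + 4)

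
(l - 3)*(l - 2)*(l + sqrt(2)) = l^3 - 5*l^2 + sqrt(2)*l^2 - 5*sqrt(2)*l + 6*l + 6*sqrt(2)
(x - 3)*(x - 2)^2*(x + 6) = x^4 - x^3 - 26*x^2 + 84*x - 72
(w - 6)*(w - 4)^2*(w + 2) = w^4 - 12*w^3 + 36*w^2 + 32*w - 192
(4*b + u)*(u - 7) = 4*b*u - 28*b + u^2 - 7*u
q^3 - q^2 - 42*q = q*(q - 7)*(q + 6)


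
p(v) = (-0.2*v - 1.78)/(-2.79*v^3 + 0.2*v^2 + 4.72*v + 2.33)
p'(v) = (-0.2*v - 1.78)*(8.37*v^2 - 0.4*v - 4.72)/(-2.79*v^3 + 0.2*v^2 + 4.72*v + 2.33)^2 - 0.2/(-2.79*v^3 + 0.2*v^2 + 4.72*v + 2.33)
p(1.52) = -12.37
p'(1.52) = -1029.09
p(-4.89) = -0.00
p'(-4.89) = -0.00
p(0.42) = -0.45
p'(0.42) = 0.32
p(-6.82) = -0.00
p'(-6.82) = -0.00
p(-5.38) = -0.00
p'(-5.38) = -0.00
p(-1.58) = -0.23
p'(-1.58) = -0.64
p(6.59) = 0.00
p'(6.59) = -0.00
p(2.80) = 0.05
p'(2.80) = -0.07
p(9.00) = 0.00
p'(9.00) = -0.00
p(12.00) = 0.00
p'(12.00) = -0.00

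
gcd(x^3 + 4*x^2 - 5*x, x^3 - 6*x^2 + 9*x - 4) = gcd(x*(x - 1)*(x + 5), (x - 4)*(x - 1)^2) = x - 1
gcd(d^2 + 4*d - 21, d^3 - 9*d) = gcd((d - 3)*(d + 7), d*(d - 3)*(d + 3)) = d - 3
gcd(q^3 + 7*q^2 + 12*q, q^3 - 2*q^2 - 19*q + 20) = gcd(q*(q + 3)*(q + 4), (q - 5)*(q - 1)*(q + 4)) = q + 4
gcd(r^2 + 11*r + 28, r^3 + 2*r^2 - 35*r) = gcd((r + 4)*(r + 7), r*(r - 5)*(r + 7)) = r + 7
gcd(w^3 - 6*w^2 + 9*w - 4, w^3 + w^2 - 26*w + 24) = w^2 - 5*w + 4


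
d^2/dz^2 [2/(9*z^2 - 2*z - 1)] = 4*(81*z^2 - 18*z - 4*(9*z - 1)^2 - 9)/(-9*z^2 + 2*z + 1)^3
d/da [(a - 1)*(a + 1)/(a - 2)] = (a^2 - 4*a + 1)/(a^2 - 4*a + 4)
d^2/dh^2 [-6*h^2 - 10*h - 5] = -12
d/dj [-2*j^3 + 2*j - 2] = 2 - 6*j^2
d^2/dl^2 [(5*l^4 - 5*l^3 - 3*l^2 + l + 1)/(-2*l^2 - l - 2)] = 2*(-20*l^6 - 30*l^5 - 75*l^4 - 105*l^3 - 138*l^2 + 66*l + 17)/(8*l^6 + 12*l^5 + 30*l^4 + 25*l^3 + 30*l^2 + 12*l + 8)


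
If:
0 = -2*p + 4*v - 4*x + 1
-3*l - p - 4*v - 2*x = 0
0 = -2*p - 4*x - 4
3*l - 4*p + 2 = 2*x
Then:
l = 7/3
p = 11/3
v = -5/4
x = -17/6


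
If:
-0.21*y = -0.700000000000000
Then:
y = 3.33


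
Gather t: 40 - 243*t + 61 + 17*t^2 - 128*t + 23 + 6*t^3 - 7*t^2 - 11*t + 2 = 6*t^3 + 10*t^2 - 382*t + 126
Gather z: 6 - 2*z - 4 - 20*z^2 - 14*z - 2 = -20*z^2 - 16*z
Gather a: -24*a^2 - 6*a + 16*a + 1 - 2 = -24*a^2 + 10*a - 1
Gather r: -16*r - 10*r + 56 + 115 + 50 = 221 - 26*r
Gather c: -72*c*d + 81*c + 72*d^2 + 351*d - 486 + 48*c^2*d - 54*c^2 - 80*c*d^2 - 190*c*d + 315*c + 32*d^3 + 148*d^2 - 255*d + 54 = c^2*(48*d - 54) + c*(-80*d^2 - 262*d + 396) + 32*d^3 + 220*d^2 + 96*d - 432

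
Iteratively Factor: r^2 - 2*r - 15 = (r + 3)*(r - 5)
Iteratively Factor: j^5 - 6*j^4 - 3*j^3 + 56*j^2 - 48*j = (j + 3)*(j^4 - 9*j^3 + 24*j^2 - 16*j) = (j - 4)*(j + 3)*(j^3 - 5*j^2 + 4*j) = (j - 4)*(j - 1)*(j + 3)*(j^2 - 4*j) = (j - 4)^2*(j - 1)*(j + 3)*(j)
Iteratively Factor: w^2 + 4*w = (w + 4)*(w)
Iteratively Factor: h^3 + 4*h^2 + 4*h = (h + 2)*(h^2 + 2*h) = h*(h + 2)*(h + 2)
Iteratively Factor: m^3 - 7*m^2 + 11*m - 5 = (m - 5)*(m^2 - 2*m + 1) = (m - 5)*(m - 1)*(m - 1)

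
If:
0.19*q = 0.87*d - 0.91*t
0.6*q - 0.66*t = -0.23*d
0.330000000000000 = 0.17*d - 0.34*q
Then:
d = -22.32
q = -12.13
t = -18.80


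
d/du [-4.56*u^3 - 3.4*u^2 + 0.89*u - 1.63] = -13.68*u^2 - 6.8*u + 0.89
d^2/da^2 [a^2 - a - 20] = 2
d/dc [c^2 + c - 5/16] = 2*c + 1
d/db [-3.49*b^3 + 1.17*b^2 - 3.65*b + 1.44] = -10.47*b^2 + 2.34*b - 3.65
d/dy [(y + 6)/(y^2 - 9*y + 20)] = (y^2 - 9*y - (y + 6)*(2*y - 9) + 20)/(y^2 - 9*y + 20)^2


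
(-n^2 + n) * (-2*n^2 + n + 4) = 2*n^4 - 3*n^3 - 3*n^2 + 4*n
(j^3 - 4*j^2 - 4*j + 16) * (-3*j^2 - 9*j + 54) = -3*j^5 + 3*j^4 + 102*j^3 - 228*j^2 - 360*j + 864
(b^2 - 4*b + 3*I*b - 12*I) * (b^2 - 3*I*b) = b^4 - 4*b^3 + 9*b^2 - 36*b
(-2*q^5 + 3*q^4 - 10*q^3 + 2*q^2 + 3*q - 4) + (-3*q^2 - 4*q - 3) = -2*q^5 + 3*q^4 - 10*q^3 - q^2 - q - 7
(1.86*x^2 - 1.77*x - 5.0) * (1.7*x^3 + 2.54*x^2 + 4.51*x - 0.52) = 3.162*x^5 + 1.7154*x^4 - 4.6072*x^3 - 21.6499*x^2 - 21.6296*x + 2.6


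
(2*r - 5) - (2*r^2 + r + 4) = -2*r^2 + r - 9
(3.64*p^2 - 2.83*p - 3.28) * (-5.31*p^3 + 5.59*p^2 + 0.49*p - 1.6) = -19.3284*p^5 + 35.3749*p^4 + 3.3807*p^3 - 25.5459*p^2 + 2.9208*p + 5.248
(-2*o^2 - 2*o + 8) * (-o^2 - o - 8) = 2*o^4 + 4*o^3 + 10*o^2 + 8*o - 64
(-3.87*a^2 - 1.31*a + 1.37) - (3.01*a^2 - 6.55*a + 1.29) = -6.88*a^2 + 5.24*a + 0.0800000000000001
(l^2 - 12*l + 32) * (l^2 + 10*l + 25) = l^4 - 2*l^3 - 63*l^2 + 20*l + 800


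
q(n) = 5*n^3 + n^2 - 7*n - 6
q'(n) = 15*n^2 + 2*n - 7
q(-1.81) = -19.70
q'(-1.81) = 38.52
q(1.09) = -5.97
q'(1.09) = 13.00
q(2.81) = 93.17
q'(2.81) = 117.06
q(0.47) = -8.55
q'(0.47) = -2.75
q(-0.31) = -3.88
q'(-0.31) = -6.18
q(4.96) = 594.00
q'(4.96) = 371.94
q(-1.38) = -7.58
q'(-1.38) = 18.81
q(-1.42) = -8.36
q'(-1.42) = 20.41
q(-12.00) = -8418.00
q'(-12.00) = 2129.00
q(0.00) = -6.00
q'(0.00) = -7.00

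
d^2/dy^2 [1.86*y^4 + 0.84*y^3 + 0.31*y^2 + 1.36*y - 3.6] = 22.32*y^2 + 5.04*y + 0.62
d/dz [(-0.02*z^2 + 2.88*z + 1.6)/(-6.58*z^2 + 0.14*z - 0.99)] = (18.9476*z^2 + 21.0956*z - 3.0752)/(43.2964*z^4 - 1.8424*z^3 + 13.048*z^2 - 0.2772*z + 0.9801)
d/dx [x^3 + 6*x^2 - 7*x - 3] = 3*x^2 + 12*x - 7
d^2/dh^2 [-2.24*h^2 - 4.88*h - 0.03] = -4.48000000000000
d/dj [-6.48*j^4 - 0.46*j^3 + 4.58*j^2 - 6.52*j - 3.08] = -25.92*j^3 - 1.38*j^2 + 9.16*j - 6.52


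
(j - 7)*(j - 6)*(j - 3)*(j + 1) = j^4 - 15*j^3 + 65*j^2 - 45*j - 126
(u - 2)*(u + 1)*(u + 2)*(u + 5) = u^4 + 6*u^3 + u^2 - 24*u - 20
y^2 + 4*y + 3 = (y + 1)*(y + 3)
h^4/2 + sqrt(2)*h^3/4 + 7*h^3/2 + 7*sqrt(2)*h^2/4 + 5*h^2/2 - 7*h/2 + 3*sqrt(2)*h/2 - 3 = (h/2 + sqrt(2)/2)*(h + 1)*(h + 6)*(h - sqrt(2)/2)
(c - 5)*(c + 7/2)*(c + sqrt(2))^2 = c^4 - 3*c^3/2 + 2*sqrt(2)*c^3 - 31*c^2/2 - 3*sqrt(2)*c^2 - 35*sqrt(2)*c - 3*c - 35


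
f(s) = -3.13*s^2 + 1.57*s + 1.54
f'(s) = 1.57 - 6.26*s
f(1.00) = -0.02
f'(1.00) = -4.69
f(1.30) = -1.71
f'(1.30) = -6.57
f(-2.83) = -27.97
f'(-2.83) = 19.29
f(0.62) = 1.31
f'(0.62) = -2.31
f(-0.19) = 1.13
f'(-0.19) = 2.76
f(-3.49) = -42.06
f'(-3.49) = 23.42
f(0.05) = 1.61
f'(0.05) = 1.26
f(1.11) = -0.57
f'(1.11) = -5.38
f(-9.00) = -266.12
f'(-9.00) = 57.91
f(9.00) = -237.86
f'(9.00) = -54.77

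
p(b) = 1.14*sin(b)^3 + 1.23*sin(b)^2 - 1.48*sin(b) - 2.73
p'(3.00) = 1.05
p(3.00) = -2.91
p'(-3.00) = 1.74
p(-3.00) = -2.50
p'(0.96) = 1.62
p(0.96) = -2.49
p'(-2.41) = 1.19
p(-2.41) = -1.53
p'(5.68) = -1.46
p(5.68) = -1.70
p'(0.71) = 1.20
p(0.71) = -2.86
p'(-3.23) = 1.23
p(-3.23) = -2.85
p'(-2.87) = 1.82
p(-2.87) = -2.27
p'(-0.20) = -1.80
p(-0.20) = -2.40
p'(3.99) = 0.93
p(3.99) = -1.41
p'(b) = 3.42*sin(b)^2*cos(b) + 2.46*sin(b)*cos(b) - 1.48*cos(b)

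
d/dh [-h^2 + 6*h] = 6 - 2*h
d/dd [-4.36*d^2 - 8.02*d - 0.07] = -8.72*d - 8.02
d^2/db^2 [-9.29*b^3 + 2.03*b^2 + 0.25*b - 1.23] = 4.06 - 55.74*b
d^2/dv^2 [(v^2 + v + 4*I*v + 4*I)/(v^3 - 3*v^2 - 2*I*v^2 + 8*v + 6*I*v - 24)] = (2*v^6 + v^5*(6 + 24*I) + v^4*(-18 - 72*I) + v^3*(434 - 136*I) + v^2*(-576 + 1176*I) + v*(1536 - 1728*I) + 1472*I)/(v^9 + v^8*(-9 - 6*I) + v^7*(39 + 54*I) + v^6*(-135 - 250*I) + v^5*(420 + 954*I) + v^4*(-1188 - 2760*I) + v^3*(3104 + 5832*I) + v^2*(-7200 - 10368*I) + v*(13824 + 10368*I) - 13824)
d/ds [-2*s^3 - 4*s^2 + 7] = 2*s*(-3*s - 4)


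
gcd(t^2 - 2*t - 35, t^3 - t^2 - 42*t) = t - 7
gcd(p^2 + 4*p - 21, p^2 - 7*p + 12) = p - 3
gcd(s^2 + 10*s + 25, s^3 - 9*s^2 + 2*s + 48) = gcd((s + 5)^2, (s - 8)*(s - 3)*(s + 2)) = 1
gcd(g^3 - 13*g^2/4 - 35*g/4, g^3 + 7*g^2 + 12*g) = g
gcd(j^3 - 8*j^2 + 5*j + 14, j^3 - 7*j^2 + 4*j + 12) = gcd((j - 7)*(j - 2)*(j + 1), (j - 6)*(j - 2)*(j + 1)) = j^2 - j - 2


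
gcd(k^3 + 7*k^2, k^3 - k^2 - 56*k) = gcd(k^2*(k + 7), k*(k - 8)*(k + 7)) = k^2 + 7*k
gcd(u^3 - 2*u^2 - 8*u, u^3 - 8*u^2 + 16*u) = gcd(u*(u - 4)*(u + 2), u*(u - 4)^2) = u^2 - 4*u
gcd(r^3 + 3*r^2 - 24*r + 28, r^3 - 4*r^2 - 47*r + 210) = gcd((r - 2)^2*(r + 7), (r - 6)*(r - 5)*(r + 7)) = r + 7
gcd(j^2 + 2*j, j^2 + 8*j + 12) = j + 2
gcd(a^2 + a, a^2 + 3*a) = a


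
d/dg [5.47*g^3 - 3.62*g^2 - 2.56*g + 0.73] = 16.41*g^2 - 7.24*g - 2.56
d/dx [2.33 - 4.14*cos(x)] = 4.14*sin(x)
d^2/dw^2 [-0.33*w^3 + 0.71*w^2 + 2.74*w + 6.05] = 1.42 - 1.98*w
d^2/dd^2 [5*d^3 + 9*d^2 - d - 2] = 30*d + 18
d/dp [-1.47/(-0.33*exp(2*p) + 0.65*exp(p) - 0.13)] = (0.9555 - 0.9702*exp(p))*exp(p)/(0.33*exp(2*p) - 0.65*exp(p) + 0.13)^2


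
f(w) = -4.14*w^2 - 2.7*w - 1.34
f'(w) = -8.28*w - 2.7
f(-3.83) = -51.73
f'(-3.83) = 29.01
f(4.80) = -109.69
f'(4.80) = -42.44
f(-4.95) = -89.42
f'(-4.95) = 38.29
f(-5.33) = -104.56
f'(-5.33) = 41.43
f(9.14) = -371.87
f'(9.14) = -78.38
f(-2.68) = -23.84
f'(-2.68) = 19.49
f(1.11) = -9.44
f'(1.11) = -11.89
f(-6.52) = -159.73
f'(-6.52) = 51.29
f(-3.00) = -30.50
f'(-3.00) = 22.14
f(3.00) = -46.70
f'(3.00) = -27.54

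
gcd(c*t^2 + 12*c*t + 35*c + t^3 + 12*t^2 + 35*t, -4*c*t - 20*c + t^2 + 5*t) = t + 5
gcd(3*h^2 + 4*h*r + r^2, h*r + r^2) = h + r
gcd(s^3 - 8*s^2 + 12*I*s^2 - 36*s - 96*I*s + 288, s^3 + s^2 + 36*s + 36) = s + 6*I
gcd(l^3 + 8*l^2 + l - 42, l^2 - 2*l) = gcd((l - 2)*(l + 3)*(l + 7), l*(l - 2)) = l - 2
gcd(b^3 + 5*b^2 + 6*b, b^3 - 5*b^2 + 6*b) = b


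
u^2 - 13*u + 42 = (u - 7)*(u - 6)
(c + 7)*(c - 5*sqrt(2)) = c^2 - 5*sqrt(2)*c + 7*c - 35*sqrt(2)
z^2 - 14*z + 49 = (z - 7)^2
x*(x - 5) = x^2 - 5*x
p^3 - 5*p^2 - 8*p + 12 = (p - 6)*(p - 1)*(p + 2)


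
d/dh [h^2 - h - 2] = 2*h - 1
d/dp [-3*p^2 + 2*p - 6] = 2 - 6*p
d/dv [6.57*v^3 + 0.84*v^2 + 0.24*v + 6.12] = 19.71*v^2 + 1.68*v + 0.24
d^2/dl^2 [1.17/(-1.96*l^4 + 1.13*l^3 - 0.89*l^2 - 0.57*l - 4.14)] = ((27.5184*l^2 - 7.9326*l + 2.0826)*(1.96*l^4 - 1.13*l^3 + 0.89*l^2 + 0.57*l + 4.14) - 1.17*(7.84*l^3 - 3.39*l^2 + 1.78*l + 0.57)*(15.68*l^3 - 6.78*l^2 + 3.56*l + 1.14))/(1.96*l^4 - 1.13*l^3 + 0.89*l^2 + 0.57*l + 4.14)^3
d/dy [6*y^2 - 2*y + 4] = 12*y - 2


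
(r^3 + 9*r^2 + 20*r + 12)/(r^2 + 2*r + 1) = (r^2 + 8*r + 12)/(r + 1)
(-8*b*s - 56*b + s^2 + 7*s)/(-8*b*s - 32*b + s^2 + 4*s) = (s + 7)/(s + 4)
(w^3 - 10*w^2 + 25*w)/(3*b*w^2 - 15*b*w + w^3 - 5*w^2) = (w - 5)/(3*b + w)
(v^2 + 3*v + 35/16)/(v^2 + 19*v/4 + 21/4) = (v + 5/4)/(v + 3)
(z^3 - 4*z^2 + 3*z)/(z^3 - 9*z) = (z - 1)/(z + 3)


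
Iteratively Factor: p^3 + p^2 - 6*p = (p)*(p^2 + p - 6) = p*(p - 2)*(p + 3)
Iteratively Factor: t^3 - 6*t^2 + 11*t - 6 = (t - 1)*(t^2 - 5*t + 6) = (t - 3)*(t - 1)*(t - 2)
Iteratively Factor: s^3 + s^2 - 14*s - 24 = (s - 4)*(s^2 + 5*s + 6) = (s - 4)*(s + 3)*(s + 2)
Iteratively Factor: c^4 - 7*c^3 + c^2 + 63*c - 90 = (c - 3)*(c^3 - 4*c^2 - 11*c + 30) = (c - 3)*(c - 2)*(c^2 - 2*c - 15) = (c - 5)*(c - 3)*(c - 2)*(c + 3)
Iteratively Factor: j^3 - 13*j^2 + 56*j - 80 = (j - 4)*(j^2 - 9*j + 20) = (j - 4)^2*(j - 5)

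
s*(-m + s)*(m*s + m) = -m^2*s^2 - m^2*s + m*s^3 + m*s^2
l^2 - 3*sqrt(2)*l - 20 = (l - 5*sqrt(2))*(l + 2*sqrt(2))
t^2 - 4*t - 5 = (t - 5)*(t + 1)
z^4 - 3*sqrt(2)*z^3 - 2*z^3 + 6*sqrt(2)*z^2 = z^2*(z - 2)*(z - 3*sqrt(2))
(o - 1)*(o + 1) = o^2 - 1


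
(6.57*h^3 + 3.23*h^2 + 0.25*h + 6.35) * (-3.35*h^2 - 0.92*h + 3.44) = -22.0095*h^5 - 16.8649*h^4 + 18.7917*h^3 - 10.3913*h^2 - 4.982*h + 21.844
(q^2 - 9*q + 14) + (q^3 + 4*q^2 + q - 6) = q^3 + 5*q^2 - 8*q + 8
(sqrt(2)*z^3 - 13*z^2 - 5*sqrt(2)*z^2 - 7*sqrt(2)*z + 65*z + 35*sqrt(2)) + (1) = sqrt(2)*z^3 - 13*z^2 - 5*sqrt(2)*z^2 - 7*sqrt(2)*z + 65*z + 1 + 35*sqrt(2)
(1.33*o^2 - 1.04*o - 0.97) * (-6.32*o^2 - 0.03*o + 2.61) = -8.4056*o^4 + 6.5329*o^3 + 9.6329*o^2 - 2.6853*o - 2.5317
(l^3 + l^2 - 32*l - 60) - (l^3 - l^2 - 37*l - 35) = 2*l^2 + 5*l - 25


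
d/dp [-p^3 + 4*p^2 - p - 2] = -3*p^2 + 8*p - 1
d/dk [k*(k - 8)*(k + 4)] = 3*k^2 - 8*k - 32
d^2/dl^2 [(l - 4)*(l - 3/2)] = 2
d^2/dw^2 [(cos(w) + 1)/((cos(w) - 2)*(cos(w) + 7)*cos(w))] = 2*(-113*(1 - cos(w)^2)^2/cos(w)^3 + 21*sin(w)^6/cos(w)^3 - 2*cos(w)^4 + 9*cos(w)^3 - 65*cos(w)^2 - 210*tan(w)^2 - 26 - 228/cos(w) + 288/cos(w)^3)/((cos(w) - 2)^3*(cos(w) + 7)^3)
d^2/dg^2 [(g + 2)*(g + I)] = 2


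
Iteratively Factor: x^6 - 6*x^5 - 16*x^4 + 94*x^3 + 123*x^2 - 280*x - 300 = (x + 3)*(x^5 - 9*x^4 + 11*x^3 + 61*x^2 - 60*x - 100) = (x + 1)*(x + 3)*(x^4 - 10*x^3 + 21*x^2 + 40*x - 100) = (x - 5)*(x + 1)*(x + 3)*(x^3 - 5*x^2 - 4*x + 20) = (x - 5)*(x - 2)*(x + 1)*(x + 3)*(x^2 - 3*x - 10) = (x - 5)^2*(x - 2)*(x + 1)*(x + 3)*(x + 2)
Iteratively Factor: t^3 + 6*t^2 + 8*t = (t)*(t^2 + 6*t + 8) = t*(t + 2)*(t + 4)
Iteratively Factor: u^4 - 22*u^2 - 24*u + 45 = (u + 3)*(u^3 - 3*u^2 - 13*u + 15) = (u + 3)^2*(u^2 - 6*u + 5) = (u - 5)*(u + 3)^2*(u - 1)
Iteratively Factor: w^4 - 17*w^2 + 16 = (w + 1)*(w^3 - w^2 - 16*w + 16) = (w + 1)*(w + 4)*(w^2 - 5*w + 4) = (w - 1)*(w + 1)*(w + 4)*(w - 4)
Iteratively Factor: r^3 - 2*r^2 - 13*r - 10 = (r + 2)*(r^2 - 4*r - 5) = (r - 5)*(r + 2)*(r + 1)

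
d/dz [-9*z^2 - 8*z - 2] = -18*z - 8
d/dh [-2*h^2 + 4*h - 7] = 4 - 4*h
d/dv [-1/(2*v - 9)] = 2/(2*v - 9)^2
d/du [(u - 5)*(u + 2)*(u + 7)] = 3*u^2 + 8*u - 31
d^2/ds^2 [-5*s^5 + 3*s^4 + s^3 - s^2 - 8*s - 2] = -100*s^3 + 36*s^2 + 6*s - 2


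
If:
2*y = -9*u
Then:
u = -2*y/9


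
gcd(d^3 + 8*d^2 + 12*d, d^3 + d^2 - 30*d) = d^2 + 6*d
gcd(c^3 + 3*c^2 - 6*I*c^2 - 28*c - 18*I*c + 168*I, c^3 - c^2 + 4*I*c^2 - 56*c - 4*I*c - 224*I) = c + 7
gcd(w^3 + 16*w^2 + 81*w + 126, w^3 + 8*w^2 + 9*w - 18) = w^2 + 9*w + 18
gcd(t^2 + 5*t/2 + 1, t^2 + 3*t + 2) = t + 2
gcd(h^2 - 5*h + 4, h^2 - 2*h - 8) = h - 4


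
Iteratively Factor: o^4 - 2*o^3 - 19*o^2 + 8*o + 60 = (o + 3)*(o^3 - 5*o^2 - 4*o + 20) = (o + 2)*(o + 3)*(o^2 - 7*o + 10) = (o - 2)*(o + 2)*(o + 3)*(o - 5)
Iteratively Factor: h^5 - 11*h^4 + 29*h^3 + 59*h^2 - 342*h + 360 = (h + 3)*(h^4 - 14*h^3 + 71*h^2 - 154*h + 120) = (h - 4)*(h + 3)*(h^3 - 10*h^2 + 31*h - 30) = (h - 5)*(h - 4)*(h + 3)*(h^2 - 5*h + 6) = (h - 5)*(h - 4)*(h - 2)*(h + 3)*(h - 3)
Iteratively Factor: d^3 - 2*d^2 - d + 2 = (d + 1)*(d^2 - 3*d + 2) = (d - 2)*(d + 1)*(d - 1)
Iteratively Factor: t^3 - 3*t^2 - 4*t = (t)*(t^2 - 3*t - 4) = t*(t + 1)*(t - 4)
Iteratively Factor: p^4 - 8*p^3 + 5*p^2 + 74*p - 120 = (p - 5)*(p^3 - 3*p^2 - 10*p + 24) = (p - 5)*(p - 4)*(p^2 + p - 6) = (p - 5)*(p - 4)*(p + 3)*(p - 2)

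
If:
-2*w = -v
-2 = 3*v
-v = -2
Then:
No Solution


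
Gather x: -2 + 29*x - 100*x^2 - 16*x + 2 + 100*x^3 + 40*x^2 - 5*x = 100*x^3 - 60*x^2 + 8*x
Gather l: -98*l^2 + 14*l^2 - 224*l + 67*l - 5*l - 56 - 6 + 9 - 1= -84*l^2 - 162*l - 54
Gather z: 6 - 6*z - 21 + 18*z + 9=12*z - 6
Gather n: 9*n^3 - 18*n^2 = 9*n^3 - 18*n^2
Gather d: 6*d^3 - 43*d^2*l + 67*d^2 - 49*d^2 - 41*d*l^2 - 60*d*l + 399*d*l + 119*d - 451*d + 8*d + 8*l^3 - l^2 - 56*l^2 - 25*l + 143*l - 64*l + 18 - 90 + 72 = 6*d^3 + d^2*(18 - 43*l) + d*(-41*l^2 + 339*l - 324) + 8*l^3 - 57*l^2 + 54*l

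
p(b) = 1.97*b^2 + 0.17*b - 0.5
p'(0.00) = 0.17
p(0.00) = -0.50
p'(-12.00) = -47.11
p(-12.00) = 281.14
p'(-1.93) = -7.43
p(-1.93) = 6.51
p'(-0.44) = -1.56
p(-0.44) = -0.19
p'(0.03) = 0.29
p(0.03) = -0.49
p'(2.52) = 10.10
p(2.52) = 12.44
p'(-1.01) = -3.81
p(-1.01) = 1.34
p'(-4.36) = -17.01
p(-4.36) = 36.21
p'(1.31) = 5.33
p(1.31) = 3.10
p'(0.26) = 1.19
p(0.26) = -0.32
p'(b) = 3.94*b + 0.17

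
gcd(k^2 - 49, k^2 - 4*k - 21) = k - 7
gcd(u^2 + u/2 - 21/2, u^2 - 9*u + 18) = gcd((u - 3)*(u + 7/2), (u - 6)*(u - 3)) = u - 3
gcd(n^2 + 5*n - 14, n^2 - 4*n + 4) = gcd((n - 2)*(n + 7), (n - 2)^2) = n - 2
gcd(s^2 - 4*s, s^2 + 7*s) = s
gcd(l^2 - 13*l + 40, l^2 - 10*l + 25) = l - 5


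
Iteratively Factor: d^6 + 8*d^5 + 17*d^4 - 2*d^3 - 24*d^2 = (d + 4)*(d^5 + 4*d^4 + d^3 - 6*d^2) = (d - 1)*(d + 4)*(d^4 + 5*d^3 + 6*d^2) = d*(d - 1)*(d + 4)*(d^3 + 5*d^2 + 6*d) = d^2*(d - 1)*(d + 4)*(d^2 + 5*d + 6) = d^2*(d - 1)*(d + 2)*(d + 4)*(d + 3)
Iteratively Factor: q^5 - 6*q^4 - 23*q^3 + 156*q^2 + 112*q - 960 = (q + 4)*(q^4 - 10*q^3 + 17*q^2 + 88*q - 240) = (q - 4)*(q + 4)*(q^3 - 6*q^2 - 7*q + 60) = (q - 4)*(q + 3)*(q + 4)*(q^2 - 9*q + 20) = (q - 5)*(q - 4)*(q + 3)*(q + 4)*(q - 4)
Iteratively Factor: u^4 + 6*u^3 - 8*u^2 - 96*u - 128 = (u + 4)*(u^3 + 2*u^2 - 16*u - 32) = (u + 4)^2*(u^2 - 2*u - 8) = (u - 4)*(u + 4)^2*(u + 2)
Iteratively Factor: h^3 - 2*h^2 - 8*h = (h)*(h^2 - 2*h - 8) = h*(h + 2)*(h - 4)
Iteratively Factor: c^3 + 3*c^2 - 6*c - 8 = (c + 1)*(c^2 + 2*c - 8) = (c - 2)*(c + 1)*(c + 4)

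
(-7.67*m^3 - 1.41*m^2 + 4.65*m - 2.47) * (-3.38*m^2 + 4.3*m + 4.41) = 25.9246*m^5 - 28.2152*m^4 - 55.6047*m^3 + 22.1255*m^2 + 9.8855*m - 10.8927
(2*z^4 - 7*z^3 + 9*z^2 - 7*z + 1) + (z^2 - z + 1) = 2*z^4 - 7*z^3 + 10*z^2 - 8*z + 2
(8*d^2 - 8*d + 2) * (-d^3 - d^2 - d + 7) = -8*d^5 - 2*d^3 + 62*d^2 - 58*d + 14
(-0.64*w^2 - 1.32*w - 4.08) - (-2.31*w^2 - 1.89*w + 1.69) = 1.67*w^2 + 0.57*w - 5.77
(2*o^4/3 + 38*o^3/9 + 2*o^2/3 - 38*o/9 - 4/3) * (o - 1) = 2*o^5/3 + 32*o^4/9 - 32*o^3/9 - 44*o^2/9 + 26*o/9 + 4/3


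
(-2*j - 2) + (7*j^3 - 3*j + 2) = 7*j^3 - 5*j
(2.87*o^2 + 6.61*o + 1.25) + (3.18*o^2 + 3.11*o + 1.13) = 6.05*o^2 + 9.72*o + 2.38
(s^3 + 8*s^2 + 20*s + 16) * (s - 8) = s^4 - 44*s^2 - 144*s - 128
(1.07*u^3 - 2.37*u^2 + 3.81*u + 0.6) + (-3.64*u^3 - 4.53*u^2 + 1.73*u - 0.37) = -2.57*u^3 - 6.9*u^2 + 5.54*u + 0.23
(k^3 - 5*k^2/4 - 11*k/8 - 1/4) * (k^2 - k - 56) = k^5 - 9*k^4/4 - 449*k^3/8 + 569*k^2/8 + 309*k/4 + 14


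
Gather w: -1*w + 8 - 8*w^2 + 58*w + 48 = -8*w^2 + 57*w + 56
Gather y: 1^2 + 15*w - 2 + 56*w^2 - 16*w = 56*w^2 - w - 1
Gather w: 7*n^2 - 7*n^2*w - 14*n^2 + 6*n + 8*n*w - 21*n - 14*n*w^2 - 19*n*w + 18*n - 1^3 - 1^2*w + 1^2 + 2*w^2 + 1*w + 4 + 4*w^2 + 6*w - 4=-7*n^2 + 3*n + w^2*(6 - 14*n) + w*(-7*n^2 - 11*n + 6)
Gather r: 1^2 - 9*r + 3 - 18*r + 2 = 6 - 27*r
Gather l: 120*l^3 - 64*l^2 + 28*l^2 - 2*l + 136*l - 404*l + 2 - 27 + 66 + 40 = 120*l^3 - 36*l^2 - 270*l + 81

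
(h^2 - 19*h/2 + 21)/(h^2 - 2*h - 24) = (h - 7/2)/(h + 4)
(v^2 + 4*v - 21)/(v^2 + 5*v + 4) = (v^2 + 4*v - 21)/(v^2 + 5*v + 4)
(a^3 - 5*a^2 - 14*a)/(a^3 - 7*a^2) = (a + 2)/a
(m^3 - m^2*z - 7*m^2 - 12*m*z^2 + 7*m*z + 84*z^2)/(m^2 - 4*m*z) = m + 3*z - 7 - 21*z/m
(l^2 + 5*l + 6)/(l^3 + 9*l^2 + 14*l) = (l + 3)/(l*(l + 7))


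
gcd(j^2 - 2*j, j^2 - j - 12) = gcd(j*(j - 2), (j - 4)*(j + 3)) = 1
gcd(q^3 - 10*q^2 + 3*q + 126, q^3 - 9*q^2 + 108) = q^2 - 3*q - 18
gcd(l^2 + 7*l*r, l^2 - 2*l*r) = l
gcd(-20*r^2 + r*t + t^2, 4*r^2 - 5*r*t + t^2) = 4*r - t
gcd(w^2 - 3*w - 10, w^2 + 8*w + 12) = w + 2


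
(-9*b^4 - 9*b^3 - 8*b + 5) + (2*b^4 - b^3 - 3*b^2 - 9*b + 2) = -7*b^4 - 10*b^3 - 3*b^2 - 17*b + 7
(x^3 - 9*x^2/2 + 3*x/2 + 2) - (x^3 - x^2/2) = -4*x^2 + 3*x/2 + 2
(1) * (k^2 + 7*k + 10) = k^2 + 7*k + 10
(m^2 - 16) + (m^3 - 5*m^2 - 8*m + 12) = m^3 - 4*m^2 - 8*m - 4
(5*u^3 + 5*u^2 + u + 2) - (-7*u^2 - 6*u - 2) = 5*u^3 + 12*u^2 + 7*u + 4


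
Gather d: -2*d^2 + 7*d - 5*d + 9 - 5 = -2*d^2 + 2*d + 4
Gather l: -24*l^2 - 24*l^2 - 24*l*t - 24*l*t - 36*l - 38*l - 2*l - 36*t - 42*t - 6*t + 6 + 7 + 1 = -48*l^2 + l*(-48*t - 76) - 84*t + 14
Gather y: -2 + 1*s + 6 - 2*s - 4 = -s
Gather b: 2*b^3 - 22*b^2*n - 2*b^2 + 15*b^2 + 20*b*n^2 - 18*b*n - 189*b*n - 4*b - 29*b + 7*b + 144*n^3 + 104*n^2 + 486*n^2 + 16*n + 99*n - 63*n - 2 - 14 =2*b^3 + b^2*(13 - 22*n) + b*(20*n^2 - 207*n - 26) + 144*n^3 + 590*n^2 + 52*n - 16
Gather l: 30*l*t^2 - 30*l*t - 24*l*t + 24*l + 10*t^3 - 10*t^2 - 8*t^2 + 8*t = l*(30*t^2 - 54*t + 24) + 10*t^3 - 18*t^2 + 8*t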